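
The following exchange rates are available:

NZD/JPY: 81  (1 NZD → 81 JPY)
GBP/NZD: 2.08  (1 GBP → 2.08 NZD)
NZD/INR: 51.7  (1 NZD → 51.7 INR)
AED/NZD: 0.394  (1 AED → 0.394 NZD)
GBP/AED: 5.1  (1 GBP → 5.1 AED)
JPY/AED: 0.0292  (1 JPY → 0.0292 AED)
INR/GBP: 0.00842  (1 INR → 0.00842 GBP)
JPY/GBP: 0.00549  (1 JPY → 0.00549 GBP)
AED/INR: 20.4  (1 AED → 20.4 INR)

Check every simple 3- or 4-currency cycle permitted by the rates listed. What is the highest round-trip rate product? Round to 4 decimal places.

JPY→AED→NZD→JPY: 0.0292 × 0.394 × 81 = 0.93189
GBP→NZD→JPY→GBP: 2.08 × 81 × 0.00549 = 0.92496
GBP→NZD→INR→GBP: 2.08 × 51.7 × 0.00842 = 0.90545
GBP→AED→NZD→JPY→GBP: 5.1 × 0.394 × 81 × 0.00549 = 0.89356
GBP→AED→INR→GBP: 5.1 × 20.4 × 0.00842 = 0.87602
GBP→AED→NZD→INR→GBP: 5.1 × 0.394 × 51.7 × 0.00842 = 0.87472
Maximum is JPY→AED→NZD→JPY at 0.9319; no arbitrage — every cycle loses value.

0.9319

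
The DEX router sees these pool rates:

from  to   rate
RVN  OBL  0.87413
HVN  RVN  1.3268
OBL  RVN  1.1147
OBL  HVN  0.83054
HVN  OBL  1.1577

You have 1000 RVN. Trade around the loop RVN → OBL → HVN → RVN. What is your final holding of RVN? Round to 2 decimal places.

963.26

1000 RVN × 0.87413 = 874.13 OBL
874.13 OBL × 0.83054 = 725.9999302 HVN
725.9999302 HVN × 1.3268 = 963.25670738936 RVN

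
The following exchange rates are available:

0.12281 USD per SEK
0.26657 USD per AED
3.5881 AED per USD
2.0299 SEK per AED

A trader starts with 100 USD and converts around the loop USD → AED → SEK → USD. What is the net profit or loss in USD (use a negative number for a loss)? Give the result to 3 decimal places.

100 USD × 3.5881 = 358.81 AED
358.81 AED × 2.0299 = 728.348419 SEK
728.348419 SEK × 0.12281 = 89.44846933739 USD
Net change: 89.44846933739 − 100 = -10.55153066261 USD

-10.552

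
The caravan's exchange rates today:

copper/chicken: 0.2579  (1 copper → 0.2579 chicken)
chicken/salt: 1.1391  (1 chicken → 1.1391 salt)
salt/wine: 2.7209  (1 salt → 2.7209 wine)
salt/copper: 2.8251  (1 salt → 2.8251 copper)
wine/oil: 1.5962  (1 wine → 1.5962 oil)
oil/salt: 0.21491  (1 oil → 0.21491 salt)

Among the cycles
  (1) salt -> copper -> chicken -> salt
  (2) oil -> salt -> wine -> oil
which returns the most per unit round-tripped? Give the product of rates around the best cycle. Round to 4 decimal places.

0.9334

(1) 2.8251 × 0.2579 × 1.1391 = 0.82994
(2) 0.21491 × 2.7209 × 1.5962 = 0.93338
Highest is cycle (2) at 0.9334 (≤1, no arbitrage).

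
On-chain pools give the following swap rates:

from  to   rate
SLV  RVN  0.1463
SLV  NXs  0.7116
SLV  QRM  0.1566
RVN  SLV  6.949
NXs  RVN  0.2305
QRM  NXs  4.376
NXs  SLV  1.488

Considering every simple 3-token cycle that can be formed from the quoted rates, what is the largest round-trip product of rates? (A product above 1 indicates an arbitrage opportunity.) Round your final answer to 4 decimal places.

1.1398

RVN→SLV→NXs→RVN: 6.949 × 0.7116 × 0.2305 = 1.13980
SLV→QRM→NXs→SLV: 0.1566 × 4.376 × 1.488 = 1.01970
Maximum is RVN→SLV→NXs→RVN at 1.1398; arbitrage exists.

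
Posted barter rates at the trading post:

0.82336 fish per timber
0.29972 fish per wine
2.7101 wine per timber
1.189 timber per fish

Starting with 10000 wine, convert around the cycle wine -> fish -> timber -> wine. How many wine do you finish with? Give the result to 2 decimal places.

9657.90

10000 wine × 0.29972 = 2997.2 fish
2997.2 fish × 1.189 = 3563.6708 timber
3563.6708 timber × 2.7101 = 9657.90423508 wine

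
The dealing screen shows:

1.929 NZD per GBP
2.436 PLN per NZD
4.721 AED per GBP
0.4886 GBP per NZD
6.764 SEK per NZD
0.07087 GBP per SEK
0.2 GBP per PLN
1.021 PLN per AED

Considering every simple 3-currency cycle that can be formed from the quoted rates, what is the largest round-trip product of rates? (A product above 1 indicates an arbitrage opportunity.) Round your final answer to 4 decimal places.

0.9640

GBP→AED→PLN→GBP: 4.721 × 1.021 × 0.2 = 0.96403
GBP→NZD→PLN→GBP: 1.929 × 2.436 × 0.2 = 0.93981
GBP→NZD→SEK→GBP: 1.929 × 6.764 × 0.07087 = 0.92469
Maximum is GBP→AED→PLN→GBP at 0.9640; no arbitrage — every cycle loses value.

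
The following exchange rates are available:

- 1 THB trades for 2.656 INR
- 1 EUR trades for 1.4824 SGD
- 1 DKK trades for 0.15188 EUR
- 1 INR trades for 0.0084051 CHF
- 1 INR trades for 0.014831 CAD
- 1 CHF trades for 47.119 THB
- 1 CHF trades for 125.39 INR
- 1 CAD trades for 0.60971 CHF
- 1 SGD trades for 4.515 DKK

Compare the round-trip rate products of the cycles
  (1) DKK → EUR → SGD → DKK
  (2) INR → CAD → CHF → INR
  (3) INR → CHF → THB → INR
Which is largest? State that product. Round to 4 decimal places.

1.1339

(1) 0.15188 × 1.4824 × 4.515 = 1.01654
(2) 0.014831 × 0.60971 × 125.39 = 1.13385
(3) 0.0084051 × 47.119 × 2.656 = 1.05188
Highest is cycle (2) at 1.1339 (>1, arbitrage).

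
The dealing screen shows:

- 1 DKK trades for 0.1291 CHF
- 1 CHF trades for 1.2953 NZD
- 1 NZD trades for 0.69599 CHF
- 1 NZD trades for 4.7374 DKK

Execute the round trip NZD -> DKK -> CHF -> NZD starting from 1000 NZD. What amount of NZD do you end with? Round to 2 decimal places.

792.20

1000 NZD × 4.7374 = 4737.4 DKK
4737.4 DKK × 0.1291 = 611.59834 CHF
611.59834 CHF × 1.2953 = 792.203329802 NZD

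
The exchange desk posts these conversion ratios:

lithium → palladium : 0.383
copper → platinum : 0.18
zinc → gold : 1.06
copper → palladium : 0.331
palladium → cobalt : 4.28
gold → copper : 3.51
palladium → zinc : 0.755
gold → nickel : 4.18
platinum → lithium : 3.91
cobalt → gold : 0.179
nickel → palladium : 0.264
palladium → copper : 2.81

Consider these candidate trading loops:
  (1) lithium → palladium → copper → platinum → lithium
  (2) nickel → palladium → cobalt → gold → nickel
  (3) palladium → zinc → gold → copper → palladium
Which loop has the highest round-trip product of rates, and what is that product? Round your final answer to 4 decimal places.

0.9298

(1) 0.383 × 2.81 × 0.18 × 3.91 = 0.75745
(2) 0.264 × 4.28 × 0.179 × 4.18 = 0.84543
(3) 0.755 × 1.06 × 3.51 × 0.331 = 0.92980
Highest is cycle (3) at 0.9298 (≤1, no arbitrage).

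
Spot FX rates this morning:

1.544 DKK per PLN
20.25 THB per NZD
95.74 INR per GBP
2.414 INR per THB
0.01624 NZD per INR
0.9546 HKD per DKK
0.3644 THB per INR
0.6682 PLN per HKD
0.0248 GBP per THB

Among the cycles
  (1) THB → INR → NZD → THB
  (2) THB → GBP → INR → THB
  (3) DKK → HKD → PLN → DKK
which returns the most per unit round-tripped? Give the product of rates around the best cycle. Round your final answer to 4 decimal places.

(1) 2.414 × 0.01624 × 20.25 = 0.79387
(2) 0.0248 × 95.74 × 0.3644 = 0.86521
(3) 0.9546 × 0.6682 × 1.544 = 0.98486
Highest is cycle (3) at 0.9849 (≤1, no arbitrage).

0.9849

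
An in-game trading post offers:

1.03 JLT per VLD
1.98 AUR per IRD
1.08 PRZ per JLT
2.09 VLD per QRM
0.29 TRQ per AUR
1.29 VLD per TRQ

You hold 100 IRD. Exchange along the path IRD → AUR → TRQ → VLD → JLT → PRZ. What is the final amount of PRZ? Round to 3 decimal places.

100 IRD × 1.98 = 198 AUR
198 AUR × 0.29 = 57.42 TRQ
57.42 TRQ × 1.29 = 74.0718 VLD
74.0718 VLD × 1.03 = 76.293954 JLT
76.293954 JLT × 1.08 = 82.39747032 PRZ

82.397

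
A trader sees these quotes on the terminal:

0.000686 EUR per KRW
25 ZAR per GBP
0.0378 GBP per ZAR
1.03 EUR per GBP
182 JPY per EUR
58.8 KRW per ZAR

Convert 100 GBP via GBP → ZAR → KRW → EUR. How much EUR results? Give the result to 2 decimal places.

100 GBP × 25 = 2500 ZAR
2500 ZAR × 58.8 = 147000 KRW
147000 KRW × 0.000686 = 100.842 EUR

100.84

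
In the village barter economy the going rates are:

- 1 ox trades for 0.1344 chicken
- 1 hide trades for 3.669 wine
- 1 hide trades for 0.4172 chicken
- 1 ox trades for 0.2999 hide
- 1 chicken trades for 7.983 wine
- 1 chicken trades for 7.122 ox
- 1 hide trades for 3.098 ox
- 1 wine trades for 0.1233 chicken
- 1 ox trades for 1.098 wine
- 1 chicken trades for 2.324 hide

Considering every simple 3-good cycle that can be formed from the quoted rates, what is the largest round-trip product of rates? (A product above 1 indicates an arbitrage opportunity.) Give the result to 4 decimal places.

chicken→hide→wine→chicken: 2.324 × 3.669 × 0.1233 = 1.05135
chicken→hide→ox→chicken: 2.324 × 3.098 × 0.1344 = 0.96765
chicken→ox→wine→chicken: 7.122 × 1.098 × 0.1233 = 0.96420
chicken→ox→hide→chicken: 7.122 × 0.2999 × 0.4172 = 0.89109
Maximum is chicken→hide→wine→chicken at 1.0513; arbitrage exists.

1.0513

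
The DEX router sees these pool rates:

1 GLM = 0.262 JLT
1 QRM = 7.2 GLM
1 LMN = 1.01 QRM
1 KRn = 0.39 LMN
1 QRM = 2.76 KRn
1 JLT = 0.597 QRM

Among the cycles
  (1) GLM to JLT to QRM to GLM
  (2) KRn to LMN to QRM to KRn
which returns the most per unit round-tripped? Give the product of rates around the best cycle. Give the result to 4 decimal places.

(1) 0.262 × 0.597 × 7.2 = 1.12618
(2) 0.39 × 1.01 × 2.76 = 1.08716
Highest is cycle (1) at 1.1262 (>1, arbitrage).

1.1262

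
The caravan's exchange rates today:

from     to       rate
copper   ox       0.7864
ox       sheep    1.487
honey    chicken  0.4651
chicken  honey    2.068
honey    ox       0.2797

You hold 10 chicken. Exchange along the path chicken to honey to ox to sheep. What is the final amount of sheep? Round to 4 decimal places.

8.6011

10 chicken × 2.068 = 20.68 honey
20.68 honey × 0.2797 = 5.784196 ox
5.784196 ox × 1.487 = 8.601099452 sheep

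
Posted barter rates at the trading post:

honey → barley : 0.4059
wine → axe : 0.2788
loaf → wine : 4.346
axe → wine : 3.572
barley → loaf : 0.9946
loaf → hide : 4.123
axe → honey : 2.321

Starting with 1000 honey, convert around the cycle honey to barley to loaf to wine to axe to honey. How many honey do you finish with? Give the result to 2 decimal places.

1000 honey × 0.4059 = 405.9 barley
405.9 barley × 0.9946 = 403.70814 loaf
403.70814 loaf × 4.346 = 1754.51557644 wine
1754.51557644 wine × 0.2788 = 489.158942711472 axe
489.158942711472 axe × 2.321 = 1135.337906033326512 honey

1135.34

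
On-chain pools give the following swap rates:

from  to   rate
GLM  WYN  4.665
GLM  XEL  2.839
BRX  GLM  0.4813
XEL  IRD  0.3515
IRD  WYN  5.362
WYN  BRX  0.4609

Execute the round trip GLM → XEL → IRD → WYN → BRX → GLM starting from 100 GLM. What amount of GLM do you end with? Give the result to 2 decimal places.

118.70

100 GLM × 2.839 = 283.9 XEL
283.9 XEL × 0.3515 = 99.79085 IRD
99.79085 IRD × 5.362 = 535.0785377 WYN
535.0785377 WYN × 0.4609 = 246.61769802593 BRX
246.61769802593 BRX × 0.4813 = 118.697098059880109 GLM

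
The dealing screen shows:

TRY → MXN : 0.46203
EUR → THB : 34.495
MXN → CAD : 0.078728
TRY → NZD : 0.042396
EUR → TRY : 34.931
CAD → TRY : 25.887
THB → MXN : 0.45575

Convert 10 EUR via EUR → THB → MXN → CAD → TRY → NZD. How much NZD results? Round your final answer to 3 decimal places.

13.584

10 EUR × 34.495 = 344.95 THB
344.95 THB × 0.45575 = 157.2109625 MXN
157.2109625 MXN × 0.078728 = 12.3769046557 CAD
12.3769046557 CAD × 25.887 = 320.4009308221059 TRY
320.4009308221059 TRY × 0.042396 = 13.5837178631340017364 NZD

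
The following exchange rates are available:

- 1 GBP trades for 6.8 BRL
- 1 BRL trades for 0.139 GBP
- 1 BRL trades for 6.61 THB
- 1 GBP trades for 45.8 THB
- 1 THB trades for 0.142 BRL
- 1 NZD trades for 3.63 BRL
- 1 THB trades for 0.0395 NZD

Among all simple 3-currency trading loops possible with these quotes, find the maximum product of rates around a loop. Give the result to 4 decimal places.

0.9478

BRL→THB→NZD→BRL: 6.61 × 0.0395 × 3.63 = 0.94777
GBP→THB→BRL→GBP: 45.8 × 0.142 × 0.139 = 0.90400
Maximum is BRL→THB→NZD→BRL at 0.9478; no arbitrage — every cycle loses value.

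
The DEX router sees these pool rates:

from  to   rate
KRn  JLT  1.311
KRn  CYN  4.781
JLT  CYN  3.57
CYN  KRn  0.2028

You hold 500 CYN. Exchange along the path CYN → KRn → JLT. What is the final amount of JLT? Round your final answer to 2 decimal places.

500 CYN × 0.2028 = 101.4 KRn
101.4 KRn × 1.311 = 132.9354 JLT

132.94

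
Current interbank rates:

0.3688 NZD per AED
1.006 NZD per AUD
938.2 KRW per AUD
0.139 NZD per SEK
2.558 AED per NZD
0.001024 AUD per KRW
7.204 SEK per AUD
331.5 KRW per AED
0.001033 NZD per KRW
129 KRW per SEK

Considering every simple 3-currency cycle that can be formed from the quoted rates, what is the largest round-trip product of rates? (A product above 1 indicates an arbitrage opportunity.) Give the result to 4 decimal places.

KRW→AUD→SEK→KRW: 0.001024 × 7.204 × 129 = 0.95162
KRW→NZD→AED→KRW: 0.001033 × 2.558 × 331.5 = 0.87596
Maximum is KRW→AUD→SEK→KRW at 0.9516; no arbitrage — every cycle loses value.

0.9516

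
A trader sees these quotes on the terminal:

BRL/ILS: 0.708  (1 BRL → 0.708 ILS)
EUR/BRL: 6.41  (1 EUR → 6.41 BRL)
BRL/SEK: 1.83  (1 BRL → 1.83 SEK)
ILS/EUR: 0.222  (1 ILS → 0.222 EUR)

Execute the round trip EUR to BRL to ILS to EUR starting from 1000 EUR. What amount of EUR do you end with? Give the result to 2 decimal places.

1000 EUR × 6.41 = 6410 BRL
6410 BRL × 0.708 = 4538.28 ILS
4538.28 ILS × 0.222 = 1007.49816 EUR

1007.50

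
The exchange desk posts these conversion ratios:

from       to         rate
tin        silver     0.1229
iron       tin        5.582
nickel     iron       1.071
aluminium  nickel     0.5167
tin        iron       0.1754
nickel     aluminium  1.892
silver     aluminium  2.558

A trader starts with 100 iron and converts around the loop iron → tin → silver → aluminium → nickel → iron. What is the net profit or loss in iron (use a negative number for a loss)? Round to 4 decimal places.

-2.8886

100 iron × 5.582 = 558.2 tin
558.2 tin × 0.1229 = 68.60278 silver
68.60278 silver × 2.558 = 175.48591124 aluminium
175.48591124 aluminium × 0.5167 = 90.673570337708 nickel
90.673570337708 nickel × 1.071 = 97.111393831685268 iron
Net change: 97.111393831685268 − 100 = -2.888606168314732 iron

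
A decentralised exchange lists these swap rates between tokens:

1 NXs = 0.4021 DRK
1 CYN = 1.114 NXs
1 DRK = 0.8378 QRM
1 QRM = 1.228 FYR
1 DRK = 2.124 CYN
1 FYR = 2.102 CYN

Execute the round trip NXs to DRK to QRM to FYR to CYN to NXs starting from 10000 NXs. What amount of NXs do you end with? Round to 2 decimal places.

9687.03

10000 NXs × 0.4021 = 4021 DRK
4021 DRK × 0.8378 = 3368.7938 QRM
3368.7938 QRM × 1.228 = 4136.8787864 FYR
4136.8787864 FYR × 2.102 = 8695.7192090128 CYN
8695.7192090128 CYN × 1.114 = 9687.0311988402592 NXs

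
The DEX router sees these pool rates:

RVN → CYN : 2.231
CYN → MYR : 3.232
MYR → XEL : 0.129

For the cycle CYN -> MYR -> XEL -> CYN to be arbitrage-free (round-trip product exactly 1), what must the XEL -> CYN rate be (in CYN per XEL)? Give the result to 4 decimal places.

Known legs of the cycle: 3.232 × 0.129 = 0.416928
For no arbitrage the full-cycle product must be 1, so the missing rate is 1 / 0.416928 ≈ 2.398496.

2.3985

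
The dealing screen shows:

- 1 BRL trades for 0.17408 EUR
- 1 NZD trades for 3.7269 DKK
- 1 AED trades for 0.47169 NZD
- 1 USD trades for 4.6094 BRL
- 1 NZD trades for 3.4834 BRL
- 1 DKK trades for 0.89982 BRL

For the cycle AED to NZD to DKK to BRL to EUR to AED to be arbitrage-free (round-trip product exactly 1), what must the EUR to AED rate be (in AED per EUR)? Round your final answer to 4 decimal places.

3.6315

Known legs of the cycle: 0.47169 × 3.7269 × 0.89982 × 0.17408 = 0.2753651205368764416
For no arbitrage the full-cycle product must be 1, so the missing rate is 1 / 0.2753651205368764416 ≈ 3.631542.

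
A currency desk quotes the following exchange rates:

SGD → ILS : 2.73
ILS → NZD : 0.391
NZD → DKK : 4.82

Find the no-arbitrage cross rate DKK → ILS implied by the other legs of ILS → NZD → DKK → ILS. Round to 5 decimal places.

Known legs of the cycle: 0.391 × 4.82 = 1.88462
For no arbitrage the full-cycle product must be 1, so the missing rate is 1 / 1.88462 ≈ 0.5306109.

0.53061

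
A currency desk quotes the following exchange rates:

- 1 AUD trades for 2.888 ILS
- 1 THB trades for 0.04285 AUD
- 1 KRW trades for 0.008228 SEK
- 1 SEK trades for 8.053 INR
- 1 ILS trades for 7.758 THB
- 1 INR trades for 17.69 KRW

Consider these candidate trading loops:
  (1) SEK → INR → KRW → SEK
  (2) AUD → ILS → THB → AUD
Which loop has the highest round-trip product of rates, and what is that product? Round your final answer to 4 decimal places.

(1) 8.053 × 17.69 × 0.008228 = 1.17214
(2) 2.888 × 7.758 × 0.04285 = 0.96006
Highest is cycle (1) at 1.1721 (>1, arbitrage).

1.1721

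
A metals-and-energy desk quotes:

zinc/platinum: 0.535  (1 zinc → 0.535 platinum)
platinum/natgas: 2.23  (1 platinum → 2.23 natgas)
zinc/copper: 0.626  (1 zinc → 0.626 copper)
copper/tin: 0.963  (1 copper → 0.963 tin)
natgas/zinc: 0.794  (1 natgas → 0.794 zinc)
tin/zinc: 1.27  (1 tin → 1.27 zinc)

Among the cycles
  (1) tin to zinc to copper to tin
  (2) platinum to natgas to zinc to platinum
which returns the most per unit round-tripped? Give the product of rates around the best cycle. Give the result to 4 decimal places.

(1) 1.27 × 0.626 × 0.963 = 0.76560
(2) 2.23 × 0.794 × 0.535 = 0.94728
Highest is cycle (2) at 0.9473 (≤1, no arbitrage).

0.9473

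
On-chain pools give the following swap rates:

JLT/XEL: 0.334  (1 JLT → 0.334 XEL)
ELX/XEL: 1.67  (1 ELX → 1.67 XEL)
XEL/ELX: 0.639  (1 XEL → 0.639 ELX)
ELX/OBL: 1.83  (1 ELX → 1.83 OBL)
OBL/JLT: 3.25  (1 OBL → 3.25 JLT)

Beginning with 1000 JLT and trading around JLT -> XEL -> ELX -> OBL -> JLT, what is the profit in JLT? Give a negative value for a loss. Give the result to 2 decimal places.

269.35

1000 JLT × 0.334 = 334 XEL
334 XEL × 0.639 = 213.426 ELX
213.426 ELX × 1.83 = 390.56958 OBL
390.56958 OBL × 3.25 = 1269.351135 JLT
Net change: 1269.351135 − 1000 = 269.351135 JLT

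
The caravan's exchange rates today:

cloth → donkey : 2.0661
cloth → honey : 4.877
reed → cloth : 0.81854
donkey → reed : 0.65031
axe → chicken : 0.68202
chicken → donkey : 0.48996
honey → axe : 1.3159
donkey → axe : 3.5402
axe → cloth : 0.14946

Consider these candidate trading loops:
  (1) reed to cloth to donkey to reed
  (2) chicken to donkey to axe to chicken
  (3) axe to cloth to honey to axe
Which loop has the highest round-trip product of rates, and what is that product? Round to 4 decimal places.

(1) 0.81854 × 2.0661 × 0.65031 = 1.09979
(2) 0.48996 × 3.5402 × 0.68202 = 1.18300
(3) 0.14946 × 4.877 × 1.3159 = 0.95918
Highest is cycle (2) at 1.1830 (>1, arbitrage).

1.1830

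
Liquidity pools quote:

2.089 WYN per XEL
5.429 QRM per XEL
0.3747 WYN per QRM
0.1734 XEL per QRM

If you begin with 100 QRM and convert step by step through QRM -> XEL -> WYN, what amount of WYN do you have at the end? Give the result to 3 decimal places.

100 QRM × 0.1734 = 17.34 XEL
17.34 XEL × 2.089 = 36.22326 WYN

36.223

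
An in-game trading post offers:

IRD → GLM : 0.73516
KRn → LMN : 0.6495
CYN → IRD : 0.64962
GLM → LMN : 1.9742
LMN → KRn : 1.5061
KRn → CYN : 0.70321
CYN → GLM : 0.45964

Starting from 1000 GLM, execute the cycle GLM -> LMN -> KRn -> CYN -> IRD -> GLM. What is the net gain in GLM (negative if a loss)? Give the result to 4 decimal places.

-1.4467

1000 GLM × 1.9742 = 1974.2 LMN
1974.2 LMN × 1.5061 = 2973.34262 KRn
2973.34262 KRn × 0.70321 = 2090.8842638102 CYN
2090.8842638102 CYN × 0.64962 = 1358.280235456382124 IRD
1358.280235456382124 IRD × 0.73516 = 998.55329789811388227984 GLM
Net change: 998.55329789811388227984 − 1000 = -1.44670210188611772016 GLM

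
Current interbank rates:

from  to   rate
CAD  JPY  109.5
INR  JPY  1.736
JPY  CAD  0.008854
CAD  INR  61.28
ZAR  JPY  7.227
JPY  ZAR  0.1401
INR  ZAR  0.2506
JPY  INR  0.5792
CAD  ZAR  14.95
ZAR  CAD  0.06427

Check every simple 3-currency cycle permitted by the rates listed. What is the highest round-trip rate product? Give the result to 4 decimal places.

1.0490

INR→ZAR→JPY→INR: 0.2506 × 7.227 × 0.5792 = 1.04898
INR→ZAR→CAD→INR: 0.2506 × 0.06427 × 61.28 = 0.98698
CAD→JPY→ZAR→CAD: 109.5 × 0.1401 × 0.06427 = 0.98596
CAD→ZAR→JPY→CAD: 14.95 × 7.227 × 0.008854 = 0.95662
INR→JPY→CAD→INR: 1.736 × 0.008854 × 61.28 = 0.94191
Maximum is INR→ZAR→JPY→INR at 1.0490; arbitrage exists.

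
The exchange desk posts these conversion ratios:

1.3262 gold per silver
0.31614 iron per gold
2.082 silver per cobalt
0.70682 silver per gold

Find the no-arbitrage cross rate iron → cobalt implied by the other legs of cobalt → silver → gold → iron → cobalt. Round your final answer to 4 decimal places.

Known legs of the cycle: 2.082 × 1.3262 × 0.31614 = 0.872909455176
For no arbitrage the full-cycle product must be 1, so the missing rate is 1 / 0.872909455176 ≈ 1.145594.

1.1456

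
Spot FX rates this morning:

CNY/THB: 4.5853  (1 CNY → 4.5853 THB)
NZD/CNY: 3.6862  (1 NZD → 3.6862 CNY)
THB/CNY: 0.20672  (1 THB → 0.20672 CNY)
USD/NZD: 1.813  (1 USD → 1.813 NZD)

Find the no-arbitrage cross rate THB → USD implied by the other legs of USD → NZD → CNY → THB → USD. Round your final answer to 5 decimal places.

Known legs of the cycle: 1.813 × 3.6862 × 4.5853 = 30.64392947518
For no arbitrage the full-cycle product must be 1, so the missing rate is 1 / 30.64392947518 ≈ 0.0326329.

0.03263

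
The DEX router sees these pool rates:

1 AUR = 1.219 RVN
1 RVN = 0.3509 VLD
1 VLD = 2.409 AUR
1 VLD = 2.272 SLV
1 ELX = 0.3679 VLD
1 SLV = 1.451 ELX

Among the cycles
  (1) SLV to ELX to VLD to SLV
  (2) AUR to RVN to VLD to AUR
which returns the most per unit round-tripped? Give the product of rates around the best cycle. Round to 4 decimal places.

(1) 1.451 × 0.3679 × 2.272 = 1.21285
(2) 1.219 × 0.3509 × 2.409 = 1.03044
Highest is cycle (1) at 1.2128 (>1, arbitrage).

1.2128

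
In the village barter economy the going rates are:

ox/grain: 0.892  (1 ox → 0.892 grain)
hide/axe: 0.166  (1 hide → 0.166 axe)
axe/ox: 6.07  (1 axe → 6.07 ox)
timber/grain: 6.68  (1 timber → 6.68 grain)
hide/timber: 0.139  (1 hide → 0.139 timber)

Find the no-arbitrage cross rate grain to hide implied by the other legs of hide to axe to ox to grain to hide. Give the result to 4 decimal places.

Known legs of the cycle: 0.166 × 6.07 × 0.892 = 0.89879704
For no arbitrage the full-cycle product must be 1, so the missing rate is 1 / 0.89879704 ≈ 1.112598.

1.1126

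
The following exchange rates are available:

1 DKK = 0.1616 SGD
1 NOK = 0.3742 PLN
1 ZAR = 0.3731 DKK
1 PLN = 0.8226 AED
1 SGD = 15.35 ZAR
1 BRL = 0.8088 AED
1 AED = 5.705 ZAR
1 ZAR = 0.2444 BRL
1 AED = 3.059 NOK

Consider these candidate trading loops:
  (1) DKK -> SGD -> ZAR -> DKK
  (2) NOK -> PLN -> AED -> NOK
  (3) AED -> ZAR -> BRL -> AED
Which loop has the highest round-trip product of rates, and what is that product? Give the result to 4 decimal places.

1.1277

(1) 0.1616 × 15.35 × 0.3731 = 0.92550
(2) 0.3742 × 0.8226 × 3.059 = 0.94161
(3) 5.705 × 0.2444 × 0.8088 = 1.12771
Highest is cycle (3) at 1.1277 (>1, arbitrage).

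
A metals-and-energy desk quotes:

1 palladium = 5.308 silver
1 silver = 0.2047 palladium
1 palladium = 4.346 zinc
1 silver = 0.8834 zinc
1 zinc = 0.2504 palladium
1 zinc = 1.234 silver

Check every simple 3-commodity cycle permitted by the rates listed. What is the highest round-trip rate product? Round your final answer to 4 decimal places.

palladium→silver→zinc→palladium: 5.308 × 0.8834 × 0.2504 = 1.17415
palladium→zinc→silver→palladium: 4.346 × 1.234 × 0.2047 = 1.09780
Maximum is palladium→silver→zinc→palladium at 1.1741; arbitrage exists.

1.1741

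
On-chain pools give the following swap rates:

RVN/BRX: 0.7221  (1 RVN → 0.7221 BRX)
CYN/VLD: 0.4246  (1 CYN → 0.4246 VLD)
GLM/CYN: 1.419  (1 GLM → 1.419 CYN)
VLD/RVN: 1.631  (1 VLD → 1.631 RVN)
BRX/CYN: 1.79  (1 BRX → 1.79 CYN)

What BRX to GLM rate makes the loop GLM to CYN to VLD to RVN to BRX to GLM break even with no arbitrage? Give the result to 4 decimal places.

Known legs of the cycle: 1.419 × 0.4246 × 1.631 × 0.7221 = 0.70960013806374
For no arbitrage the full-cycle product must be 1, so the missing rate is 1 / 0.70960013806374 ≈ 1.409244.

1.4092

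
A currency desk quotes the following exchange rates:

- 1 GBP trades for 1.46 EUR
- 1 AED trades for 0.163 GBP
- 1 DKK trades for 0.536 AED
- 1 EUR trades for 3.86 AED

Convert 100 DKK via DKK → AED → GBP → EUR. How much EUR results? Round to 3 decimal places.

100 DKK × 0.536 = 53.6 AED
53.6 AED × 0.163 = 8.7368 GBP
8.7368 GBP × 1.46 = 12.755728 EUR

12.756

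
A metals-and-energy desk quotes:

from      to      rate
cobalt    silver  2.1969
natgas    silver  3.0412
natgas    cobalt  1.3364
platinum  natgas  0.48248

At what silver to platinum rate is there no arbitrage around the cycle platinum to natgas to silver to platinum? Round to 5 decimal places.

0.68152

Known legs of the cycle: 0.48248 × 3.0412 = 1.467318176
For no arbitrage the full-cycle product must be 1, so the missing rate is 1 / 1.467318176 ≈ 0.6815154.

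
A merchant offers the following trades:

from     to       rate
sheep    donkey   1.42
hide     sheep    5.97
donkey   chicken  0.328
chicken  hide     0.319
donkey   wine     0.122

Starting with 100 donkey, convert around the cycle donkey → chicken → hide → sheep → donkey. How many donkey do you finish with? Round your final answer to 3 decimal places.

88.701

100 donkey × 0.328 = 32.8 chicken
32.8 chicken × 0.319 = 10.4632 hide
10.4632 hide × 5.97 = 62.465304 sheep
62.465304 sheep × 1.42 = 88.70073168 donkey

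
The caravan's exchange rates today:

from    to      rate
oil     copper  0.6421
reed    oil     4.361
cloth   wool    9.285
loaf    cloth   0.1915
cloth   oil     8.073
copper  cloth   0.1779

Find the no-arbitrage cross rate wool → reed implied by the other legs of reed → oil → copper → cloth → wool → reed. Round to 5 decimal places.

0.21620

Known legs of the cycle: 4.361 × 0.6421 × 0.1779 × 9.285 = 4.62537142187715
For no arbitrage the full-cycle product must be 1, so the missing rate is 1 / 4.62537142187715 ≈ 0.2161989.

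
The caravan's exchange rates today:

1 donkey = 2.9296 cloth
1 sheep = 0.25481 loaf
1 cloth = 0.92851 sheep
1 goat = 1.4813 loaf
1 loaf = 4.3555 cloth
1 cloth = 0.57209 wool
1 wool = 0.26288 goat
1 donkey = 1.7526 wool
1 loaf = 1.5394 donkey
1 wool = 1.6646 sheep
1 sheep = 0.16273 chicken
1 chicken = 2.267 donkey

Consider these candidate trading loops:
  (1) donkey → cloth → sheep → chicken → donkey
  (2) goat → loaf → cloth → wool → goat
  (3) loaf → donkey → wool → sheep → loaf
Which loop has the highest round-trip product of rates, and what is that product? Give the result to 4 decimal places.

(1) 2.9296 × 0.92851 × 0.16273 × 2.267 = 1.00349
(2) 1.4813 × 4.3555 × 0.57209 × 0.26288 = 0.97029
(3) 1.5394 × 1.7526 × 1.6646 × 0.25481 = 1.14435
Highest is cycle (3) at 1.1444 (>1, arbitrage).

1.1444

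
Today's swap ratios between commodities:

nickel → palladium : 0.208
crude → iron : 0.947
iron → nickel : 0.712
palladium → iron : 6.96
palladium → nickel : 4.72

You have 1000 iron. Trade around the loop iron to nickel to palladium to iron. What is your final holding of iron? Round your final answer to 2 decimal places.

1030.75

1000 iron × 0.712 = 712 nickel
712 nickel × 0.208 = 148.096 palladium
148.096 palladium × 6.96 = 1030.74816 iron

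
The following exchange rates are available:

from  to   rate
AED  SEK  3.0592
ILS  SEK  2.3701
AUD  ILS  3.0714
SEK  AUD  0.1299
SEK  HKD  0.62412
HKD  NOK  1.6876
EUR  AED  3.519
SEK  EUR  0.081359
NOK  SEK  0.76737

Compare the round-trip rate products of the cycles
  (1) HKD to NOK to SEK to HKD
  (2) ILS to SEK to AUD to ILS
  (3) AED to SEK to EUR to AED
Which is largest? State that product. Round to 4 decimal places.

0.9456

(1) 1.6876 × 0.76737 × 0.62412 = 0.80824
(2) 2.3701 × 0.1299 × 3.0714 = 0.94561
(3) 3.0592 × 0.081359 × 3.519 = 0.87586
Highest is cycle (2) at 0.9456 (≤1, no arbitrage).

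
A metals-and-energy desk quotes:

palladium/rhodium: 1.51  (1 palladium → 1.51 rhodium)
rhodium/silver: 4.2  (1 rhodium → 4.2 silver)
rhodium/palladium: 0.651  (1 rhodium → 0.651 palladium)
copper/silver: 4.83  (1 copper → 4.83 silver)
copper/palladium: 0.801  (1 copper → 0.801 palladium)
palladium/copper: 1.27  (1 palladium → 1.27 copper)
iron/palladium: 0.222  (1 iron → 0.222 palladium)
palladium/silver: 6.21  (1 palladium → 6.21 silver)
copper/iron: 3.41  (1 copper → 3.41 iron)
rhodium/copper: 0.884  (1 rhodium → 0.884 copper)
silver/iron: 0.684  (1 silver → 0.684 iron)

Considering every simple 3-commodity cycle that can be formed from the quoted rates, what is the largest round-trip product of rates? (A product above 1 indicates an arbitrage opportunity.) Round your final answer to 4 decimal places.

1.0692

rhodium→copper→palladium→rhodium: 0.884 × 0.801 × 1.51 = 1.06921
copper→iron→palladium→copper: 3.41 × 0.222 × 1.27 = 0.96142
palladium→silver→iron→palladium: 6.21 × 0.684 × 0.222 = 0.94298
Maximum is rhodium→copper→palladium→rhodium at 1.0692; arbitrage exists.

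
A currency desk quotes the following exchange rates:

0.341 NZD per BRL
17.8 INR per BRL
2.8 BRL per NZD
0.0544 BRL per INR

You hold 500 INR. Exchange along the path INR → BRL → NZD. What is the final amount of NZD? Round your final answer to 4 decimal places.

500 INR × 0.0544 = 27.2 BRL
27.2 BRL × 0.341 = 9.2752 NZD

9.2752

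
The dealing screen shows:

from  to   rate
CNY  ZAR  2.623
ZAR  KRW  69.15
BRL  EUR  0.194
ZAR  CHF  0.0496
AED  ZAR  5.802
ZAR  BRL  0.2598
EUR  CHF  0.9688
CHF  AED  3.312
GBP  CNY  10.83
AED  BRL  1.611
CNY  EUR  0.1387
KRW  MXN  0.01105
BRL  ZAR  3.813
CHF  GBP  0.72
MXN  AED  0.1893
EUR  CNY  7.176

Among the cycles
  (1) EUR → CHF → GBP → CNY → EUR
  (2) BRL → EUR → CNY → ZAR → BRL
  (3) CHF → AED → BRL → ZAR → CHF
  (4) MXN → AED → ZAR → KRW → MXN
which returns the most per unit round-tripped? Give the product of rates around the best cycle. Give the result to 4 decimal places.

1.0478

(1) 0.9688 × 0.72 × 10.83 × 0.1387 = 1.04778
(2) 0.194 × 7.176 × 2.623 × 0.2598 = 0.94868
(3) 3.312 × 1.611 × 3.813 × 0.0496 = 1.00910
(4) 0.1893 × 5.802 × 69.15 × 0.01105 = 0.83923
Highest is cycle (1) at 1.0478 (>1, arbitrage).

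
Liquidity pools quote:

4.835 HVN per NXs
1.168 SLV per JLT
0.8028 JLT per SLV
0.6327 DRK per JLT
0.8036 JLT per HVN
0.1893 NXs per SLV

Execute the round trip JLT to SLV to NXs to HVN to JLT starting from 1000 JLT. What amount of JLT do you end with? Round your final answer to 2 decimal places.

1000 JLT × 1.168 = 1168 SLV
1168 SLV × 0.1893 = 221.1024 NXs
221.1024 NXs × 4.835 = 1069.030104 HVN
1069.030104 HVN × 0.8036 = 859.0725915744 JLT

859.07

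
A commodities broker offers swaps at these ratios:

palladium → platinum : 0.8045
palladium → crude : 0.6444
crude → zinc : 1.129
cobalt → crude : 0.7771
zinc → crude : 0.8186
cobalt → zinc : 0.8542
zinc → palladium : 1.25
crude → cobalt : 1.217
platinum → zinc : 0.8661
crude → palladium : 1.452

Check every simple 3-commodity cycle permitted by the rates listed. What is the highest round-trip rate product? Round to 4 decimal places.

crude→zinc→palladium→crude: 1.129 × 1.25 × 0.6444 = 0.90941
platinum→zinc→palladium→platinum: 0.8661 × 1.25 × 0.8045 = 0.87097
crude→cobalt→zinc→crude: 1.217 × 0.8542 × 0.8186 = 0.85098
Maximum is crude→zinc→palladium→crude at 0.9094; no arbitrage — every cycle loses value.

0.9094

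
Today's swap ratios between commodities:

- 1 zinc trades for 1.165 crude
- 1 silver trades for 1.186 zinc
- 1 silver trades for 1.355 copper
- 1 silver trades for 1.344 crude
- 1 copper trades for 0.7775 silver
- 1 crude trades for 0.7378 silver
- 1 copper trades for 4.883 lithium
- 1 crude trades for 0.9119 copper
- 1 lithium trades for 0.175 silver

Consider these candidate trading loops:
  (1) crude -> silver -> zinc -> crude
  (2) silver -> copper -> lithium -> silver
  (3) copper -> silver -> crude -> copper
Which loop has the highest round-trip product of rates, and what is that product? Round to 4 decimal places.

(1) 0.7378 × 1.186 × 1.165 = 1.01941
(2) 1.355 × 4.883 × 0.175 = 1.15788
(3) 0.7775 × 1.344 × 0.9119 = 0.95290
Highest is cycle (2) at 1.1579 (>1, arbitrage).

1.1579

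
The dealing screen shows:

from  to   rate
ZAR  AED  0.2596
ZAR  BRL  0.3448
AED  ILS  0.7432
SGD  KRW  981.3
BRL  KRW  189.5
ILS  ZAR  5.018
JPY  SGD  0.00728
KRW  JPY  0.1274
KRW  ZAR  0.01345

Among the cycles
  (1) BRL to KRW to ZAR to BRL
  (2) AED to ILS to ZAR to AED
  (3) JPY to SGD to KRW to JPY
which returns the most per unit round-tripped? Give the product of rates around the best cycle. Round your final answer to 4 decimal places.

(1) 189.5 × 0.01345 × 0.3448 = 0.87882
(2) 0.7432 × 5.018 × 0.2596 = 0.96815
(3) 0.00728 × 981.3 × 0.1274 = 0.91013
Highest is cycle (2) at 0.9681 (≤1, no arbitrage).

0.9681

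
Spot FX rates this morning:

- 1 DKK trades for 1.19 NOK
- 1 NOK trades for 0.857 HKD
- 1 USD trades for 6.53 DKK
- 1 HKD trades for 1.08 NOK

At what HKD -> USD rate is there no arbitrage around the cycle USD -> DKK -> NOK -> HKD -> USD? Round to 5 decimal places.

Known legs of the cycle: 6.53 × 1.19 × 0.857 = 6.6594899
For no arbitrage the full-cycle product must be 1, so the missing rate is 1 / 6.6594899 ≈ 0.1501617.

0.15016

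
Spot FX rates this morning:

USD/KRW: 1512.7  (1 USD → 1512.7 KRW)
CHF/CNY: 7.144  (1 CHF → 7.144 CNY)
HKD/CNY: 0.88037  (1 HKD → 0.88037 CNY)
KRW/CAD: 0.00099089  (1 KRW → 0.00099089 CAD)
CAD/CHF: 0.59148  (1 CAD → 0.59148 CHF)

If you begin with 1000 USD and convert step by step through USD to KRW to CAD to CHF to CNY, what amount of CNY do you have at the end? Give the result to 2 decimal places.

6333.73

1000 USD × 1512.7 = 1512700 KRW
1512700 KRW × 0.00099089 = 1498.919303 CAD
1498.919303 CAD × 0.59148 = 886.58078933844 CHF
886.58078933844 CHF × 7.144 = 6333.73315903381536 CNY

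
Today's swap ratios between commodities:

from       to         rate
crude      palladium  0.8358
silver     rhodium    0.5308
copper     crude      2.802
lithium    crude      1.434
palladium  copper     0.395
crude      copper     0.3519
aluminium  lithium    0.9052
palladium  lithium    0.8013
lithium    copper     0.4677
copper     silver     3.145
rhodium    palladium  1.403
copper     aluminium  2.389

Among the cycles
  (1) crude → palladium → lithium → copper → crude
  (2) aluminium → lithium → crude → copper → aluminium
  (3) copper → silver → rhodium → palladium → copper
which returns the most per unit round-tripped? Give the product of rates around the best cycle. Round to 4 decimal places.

(1) 0.8358 × 0.8013 × 0.4677 × 2.802 = 0.87767
(2) 0.9052 × 1.434 × 0.3519 × 2.389 = 1.09126
(3) 3.145 × 0.5308 × 1.403 × 0.395 = 0.92514
Highest is cycle (2) at 1.0913 (>1, arbitrage).

1.0913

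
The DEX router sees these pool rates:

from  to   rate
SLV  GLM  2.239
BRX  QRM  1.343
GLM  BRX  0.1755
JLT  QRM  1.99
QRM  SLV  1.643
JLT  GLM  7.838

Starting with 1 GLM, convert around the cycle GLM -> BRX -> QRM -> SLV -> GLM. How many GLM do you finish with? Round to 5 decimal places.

1 GLM × 0.1755 = 0.1755 BRX
0.1755 BRX × 1.343 = 0.2356965 QRM
0.2356965 QRM × 1.643 = 0.3872493495 SLV
0.3872493495 SLV × 2.239 = 0.8670512935305 GLM

0.86705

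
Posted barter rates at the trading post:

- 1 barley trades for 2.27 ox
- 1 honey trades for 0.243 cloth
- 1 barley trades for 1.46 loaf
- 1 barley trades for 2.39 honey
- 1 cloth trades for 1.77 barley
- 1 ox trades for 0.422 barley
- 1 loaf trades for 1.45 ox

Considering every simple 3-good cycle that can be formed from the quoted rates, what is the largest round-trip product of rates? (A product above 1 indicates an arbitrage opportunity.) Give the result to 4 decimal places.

1.0280

barley→honey→cloth→barley: 2.39 × 0.243 × 1.77 = 1.02796
barley→loaf→ox→barley: 1.46 × 1.45 × 0.422 = 0.89337
Maximum is barley→honey→cloth→barley at 1.0280; arbitrage exists.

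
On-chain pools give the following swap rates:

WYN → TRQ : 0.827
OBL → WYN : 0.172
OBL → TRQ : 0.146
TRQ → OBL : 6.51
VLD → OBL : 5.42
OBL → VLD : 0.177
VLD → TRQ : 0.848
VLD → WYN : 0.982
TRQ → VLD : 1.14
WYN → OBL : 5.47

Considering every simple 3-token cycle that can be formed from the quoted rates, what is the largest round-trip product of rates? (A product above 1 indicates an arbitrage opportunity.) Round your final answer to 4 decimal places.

OBL→VLD→TRQ→OBL: 0.177 × 0.848 × 6.51 = 0.97712
OBL→VLD→WYN→OBL: 0.177 × 0.982 × 5.47 = 0.95076
OBL→WYN→TRQ→OBL: 0.172 × 0.827 × 6.51 = 0.92601
VLD→WYN→TRQ→VLD: 0.982 × 0.827 × 1.14 = 0.92581
OBL→TRQ→VLD→OBL: 0.146 × 1.14 × 5.42 = 0.90210
Maximum is OBL→VLD→TRQ→OBL at 0.9771; no arbitrage — every cycle loses value.

0.9771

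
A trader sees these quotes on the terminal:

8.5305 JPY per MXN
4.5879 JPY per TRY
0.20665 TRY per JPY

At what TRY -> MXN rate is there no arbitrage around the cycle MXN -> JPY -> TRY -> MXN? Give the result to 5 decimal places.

0.56727

Known legs of the cycle: 8.5305 × 0.20665 = 1.762827825
For no arbitrage the full-cycle product must be 1, so the missing rate is 1 / 1.762827825 ≈ 0.5672704.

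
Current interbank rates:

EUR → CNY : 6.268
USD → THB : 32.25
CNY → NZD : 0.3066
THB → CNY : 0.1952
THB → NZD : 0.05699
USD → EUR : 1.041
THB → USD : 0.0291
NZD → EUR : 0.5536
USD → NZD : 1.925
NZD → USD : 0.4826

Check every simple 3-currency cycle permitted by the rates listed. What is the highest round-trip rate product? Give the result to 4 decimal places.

1.0639

CNY→NZD→EUR→CNY: 0.3066 × 0.5536 × 6.268 = 1.06389
THB→NZD→USD→THB: 0.05699 × 0.4826 × 32.25 = 0.88698
Maximum is CNY→NZD→EUR→CNY at 1.0639; arbitrage exists.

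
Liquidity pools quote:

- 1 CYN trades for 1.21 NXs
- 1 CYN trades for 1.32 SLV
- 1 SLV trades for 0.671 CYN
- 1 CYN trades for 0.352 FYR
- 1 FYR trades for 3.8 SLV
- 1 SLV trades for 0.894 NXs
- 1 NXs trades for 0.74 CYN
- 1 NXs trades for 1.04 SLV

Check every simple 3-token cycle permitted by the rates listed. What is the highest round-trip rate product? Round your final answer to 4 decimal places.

0.8975

CYN→FYR→SLV→CYN: 0.352 × 3.8 × 0.671 = 0.89753
NXs→CYN→SLV→NXs: 0.74 × 1.32 × 0.894 = 0.87326
NXs→SLV→CYN→NXs: 1.04 × 0.671 × 1.21 = 0.84439
Maximum is CYN→FYR→SLV→CYN at 0.8975; no arbitrage — every cycle loses value.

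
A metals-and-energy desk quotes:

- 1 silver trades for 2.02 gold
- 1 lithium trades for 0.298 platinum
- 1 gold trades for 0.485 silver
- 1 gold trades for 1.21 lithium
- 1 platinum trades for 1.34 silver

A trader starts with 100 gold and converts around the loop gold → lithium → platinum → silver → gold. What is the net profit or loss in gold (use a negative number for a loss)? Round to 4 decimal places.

-2.3982

100 gold × 1.21 = 121 lithium
121 lithium × 0.298 = 36.058 platinum
36.058 platinum × 1.34 = 48.31772 silver
48.31772 silver × 2.02 = 97.6017944 gold
Net change: 97.6017944 − 100 = -2.3982056 gold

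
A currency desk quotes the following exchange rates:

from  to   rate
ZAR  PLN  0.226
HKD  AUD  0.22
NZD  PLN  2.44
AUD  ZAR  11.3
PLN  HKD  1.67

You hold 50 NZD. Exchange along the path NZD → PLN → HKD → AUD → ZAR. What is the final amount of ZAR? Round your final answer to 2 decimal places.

506.50

50 NZD × 2.44 = 122 PLN
122 PLN × 1.67 = 203.74 HKD
203.74 HKD × 0.22 = 44.8228 AUD
44.8228 AUD × 11.3 = 506.49764 ZAR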